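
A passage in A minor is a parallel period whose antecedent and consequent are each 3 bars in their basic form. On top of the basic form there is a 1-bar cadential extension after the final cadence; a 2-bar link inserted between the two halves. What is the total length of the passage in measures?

9 measures

Basic parallel period: 3 + 3 = 6 bars.
6 (basic form) + 1 (cadential extension) + 2 (link) = 9.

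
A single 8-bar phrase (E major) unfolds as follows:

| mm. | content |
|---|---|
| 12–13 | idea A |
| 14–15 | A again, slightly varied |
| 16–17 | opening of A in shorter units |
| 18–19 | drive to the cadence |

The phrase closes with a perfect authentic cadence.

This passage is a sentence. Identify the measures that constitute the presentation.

measures 12–15

The presentation of a sentence is the basic idea (bars 12-13) plus its repetition (bars 14–15); the presentation is therefore mm. 12-15.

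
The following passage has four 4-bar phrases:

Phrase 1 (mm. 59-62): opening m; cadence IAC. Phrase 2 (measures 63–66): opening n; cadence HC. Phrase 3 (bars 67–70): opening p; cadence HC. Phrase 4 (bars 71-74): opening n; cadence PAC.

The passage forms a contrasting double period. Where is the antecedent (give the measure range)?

measures 59–66

In a double period the four phrases pair into a large antecedent (phrases 1–2, ending half cadence) and a large consequent (phrases 3–4, ending perfect authentic cadence). The antecedent spans mm. 59–66.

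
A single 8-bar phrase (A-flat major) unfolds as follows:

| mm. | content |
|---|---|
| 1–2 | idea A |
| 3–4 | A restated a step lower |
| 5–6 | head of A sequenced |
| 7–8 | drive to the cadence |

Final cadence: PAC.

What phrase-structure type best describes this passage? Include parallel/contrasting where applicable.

Basic idea (mm. 1–2) + its repetition (bars 3–4) form the presentation; fragmentation and cadence (bars 5-8) form the continuation — the 8-bar whole is a sentence.

sentence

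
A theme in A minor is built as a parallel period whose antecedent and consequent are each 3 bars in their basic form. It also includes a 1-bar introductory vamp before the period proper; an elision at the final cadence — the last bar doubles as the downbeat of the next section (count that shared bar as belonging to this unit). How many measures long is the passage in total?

Basic parallel period: 3 + 3 = 6 bars.
6 (basic form) + 1 (introduction) = 7.
The elision shares a bar with the next section but does not change this unit's count.

7 measures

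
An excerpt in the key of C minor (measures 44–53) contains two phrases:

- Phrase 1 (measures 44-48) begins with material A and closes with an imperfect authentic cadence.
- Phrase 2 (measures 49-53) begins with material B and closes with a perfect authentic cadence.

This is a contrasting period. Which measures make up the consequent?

The phrase ending with the weaker cadence (imperfect authentic cadence) is the antecedent; the one ending more conclusively (perfect authentic cadence) is the consequent. The consequent is measures 49–53.

measures 49–53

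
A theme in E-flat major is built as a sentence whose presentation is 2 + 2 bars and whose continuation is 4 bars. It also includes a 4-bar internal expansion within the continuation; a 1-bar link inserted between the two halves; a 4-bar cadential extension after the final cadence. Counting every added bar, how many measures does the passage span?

Basic sentence: 2 + 2 + 4 = 8 bars.
8 (basic form) + 4 (internal expansion) + 1 (link) + 4 (cadential extension) = 17.

17 measures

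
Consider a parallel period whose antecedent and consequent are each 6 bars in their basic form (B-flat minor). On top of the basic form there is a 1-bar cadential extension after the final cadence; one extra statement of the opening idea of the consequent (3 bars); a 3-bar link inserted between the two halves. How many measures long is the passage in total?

19 measures

Basic parallel period: 6 + 6 = 12 bars.
12 (basic form) + 1 (cadential extension) + 3 (extra statement) + 3 (link) = 19.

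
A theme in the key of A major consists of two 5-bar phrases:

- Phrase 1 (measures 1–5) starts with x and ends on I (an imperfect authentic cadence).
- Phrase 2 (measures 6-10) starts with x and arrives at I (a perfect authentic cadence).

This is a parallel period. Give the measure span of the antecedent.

The phrase ending with the weaker cadence (imperfect authentic cadence) is the antecedent; the one ending more conclusively (perfect authentic cadence) is the consequent. The antecedent is measures 1–5.

measures 1–5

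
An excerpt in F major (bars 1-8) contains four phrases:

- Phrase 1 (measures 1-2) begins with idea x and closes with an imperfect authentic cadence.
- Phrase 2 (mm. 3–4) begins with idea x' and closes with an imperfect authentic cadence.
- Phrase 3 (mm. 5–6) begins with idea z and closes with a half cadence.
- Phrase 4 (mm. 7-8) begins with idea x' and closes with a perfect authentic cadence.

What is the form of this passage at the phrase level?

contrasting double period

Four phrases in two halves: the first half (measures 1–4) ends with an imperfect authentic cadence, the second (mm. 5–8) with a perfect authentic cadence — a large antecedent–consequent pair, i.e. a double period.
Phrase 3 begins with different material from phrase 1, making it contrasting.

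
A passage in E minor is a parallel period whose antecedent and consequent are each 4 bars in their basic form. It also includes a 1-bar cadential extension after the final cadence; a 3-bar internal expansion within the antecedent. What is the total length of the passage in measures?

12 measures

Basic parallel period: 4 + 4 = 8 bars.
8 (basic form) + 1 (cadential extension) + 3 (internal expansion) = 12.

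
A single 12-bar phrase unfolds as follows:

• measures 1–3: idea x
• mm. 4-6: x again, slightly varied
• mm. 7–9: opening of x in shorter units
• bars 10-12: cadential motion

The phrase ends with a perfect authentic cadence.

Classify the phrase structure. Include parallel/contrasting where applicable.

Basic idea (mm. 1–3) + its repetition (measures 4–6) form the presentation; fragmentation and cadence (measures 7–12) form the continuation — the 12-bar whole is a sentence.

sentence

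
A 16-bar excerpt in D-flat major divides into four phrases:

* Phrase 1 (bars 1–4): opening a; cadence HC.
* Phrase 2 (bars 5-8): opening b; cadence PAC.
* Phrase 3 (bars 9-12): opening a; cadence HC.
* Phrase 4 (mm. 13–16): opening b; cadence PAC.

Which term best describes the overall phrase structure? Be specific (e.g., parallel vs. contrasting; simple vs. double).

repeated period

The cadence pattern HC–PAC–HC–PAC is weak–strong twice, and phrases 3–4 restate phrases 1–2: a period heard twice, not a double period (which would end weakly at phrase 2).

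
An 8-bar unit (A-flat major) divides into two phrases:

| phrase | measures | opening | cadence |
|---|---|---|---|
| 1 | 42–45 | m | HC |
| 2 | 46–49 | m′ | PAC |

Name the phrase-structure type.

parallel period

Phrase 1 ends with a half cadence (weaker) and phrase 2 with a perfect authentic cadence (stronger): antecedent + consequent = a period.
The two phrases open with the same material (m / m′), so the period is parallel.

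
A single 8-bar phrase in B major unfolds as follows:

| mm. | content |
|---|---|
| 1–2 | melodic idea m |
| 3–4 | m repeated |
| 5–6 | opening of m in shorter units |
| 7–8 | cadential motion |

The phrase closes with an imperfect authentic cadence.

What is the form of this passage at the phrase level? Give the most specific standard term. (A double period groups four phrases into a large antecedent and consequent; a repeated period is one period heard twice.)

Basic idea (bars 1–2) + its repetition (mm. 3–4) form the presentation; fragmentation and cadence (mm. 5-8) form the continuation — the 8-bar whole is a sentence.

sentence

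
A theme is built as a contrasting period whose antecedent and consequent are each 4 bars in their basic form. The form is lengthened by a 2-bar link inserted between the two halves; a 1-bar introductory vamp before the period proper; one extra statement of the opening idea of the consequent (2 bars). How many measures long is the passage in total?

13 measures

Basic contrasting period: 4 + 4 = 8 bars.
8 (basic form) + 2 (link) + 1 (introduction) + 2 (extra statement) = 13.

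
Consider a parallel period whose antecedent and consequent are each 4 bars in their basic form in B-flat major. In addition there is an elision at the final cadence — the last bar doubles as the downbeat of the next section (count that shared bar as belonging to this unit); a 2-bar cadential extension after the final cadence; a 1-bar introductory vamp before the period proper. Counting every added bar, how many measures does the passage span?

11 measures

Basic parallel period: 4 + 4 = 8 bars.
8 (basic form) + 2 (cadential extension) + 1 (introduction) = 11.
The elision shares a bar with the next section but does not change this unit's count.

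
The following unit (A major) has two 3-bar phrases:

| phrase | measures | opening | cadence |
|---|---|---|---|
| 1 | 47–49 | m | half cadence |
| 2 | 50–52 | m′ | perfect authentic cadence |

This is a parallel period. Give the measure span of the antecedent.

The phrase ending with the weaker cadence (half cadence) is the antecedent; the one ending more conclusively (perfect authentic cadence) is the consequent. The antecedent is measures 47–49.

measures 47–49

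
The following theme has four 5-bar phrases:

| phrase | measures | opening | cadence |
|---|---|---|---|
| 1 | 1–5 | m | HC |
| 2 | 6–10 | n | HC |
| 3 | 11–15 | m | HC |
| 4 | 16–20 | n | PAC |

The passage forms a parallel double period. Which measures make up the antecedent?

measures 1–10

In a double period the first pair of phrases (ending half cadence) is the large antecedent and the second pair (ending perfect authentic cadence) is the large consequent; the antecedent is measures 1–10.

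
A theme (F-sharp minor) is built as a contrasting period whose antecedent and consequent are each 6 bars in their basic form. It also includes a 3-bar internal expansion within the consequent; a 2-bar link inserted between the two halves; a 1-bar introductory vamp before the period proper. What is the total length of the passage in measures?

18 measures

Basic contrasting period: 6 + 6 = 12 bars.
12 (basic form) + 3 (internal expansion) + 2 (link) + 1 (introduction) = 18.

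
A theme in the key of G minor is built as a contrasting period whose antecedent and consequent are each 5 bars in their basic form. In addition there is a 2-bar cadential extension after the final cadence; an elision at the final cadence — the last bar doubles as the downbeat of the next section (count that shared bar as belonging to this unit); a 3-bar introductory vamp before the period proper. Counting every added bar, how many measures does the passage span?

Basic contrasting period: 5 + 5 = 10 bars.
10 (basic form) + 2 (cadential extension) + 3 (introduction) = 15.
The elision shares a bar with the next section but does not change this unit's count.

15 measures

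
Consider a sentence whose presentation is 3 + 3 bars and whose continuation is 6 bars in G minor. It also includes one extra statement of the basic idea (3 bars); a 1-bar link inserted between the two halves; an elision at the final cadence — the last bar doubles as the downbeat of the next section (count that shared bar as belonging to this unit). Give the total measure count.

16 measures

Basic sentence: 3 + 3 + 6 = 12 bars.
12 (basic form) + 3 (extra statement) + 1 (link) = 16.
The elision shares a bar with the next section but does not change this unit's count.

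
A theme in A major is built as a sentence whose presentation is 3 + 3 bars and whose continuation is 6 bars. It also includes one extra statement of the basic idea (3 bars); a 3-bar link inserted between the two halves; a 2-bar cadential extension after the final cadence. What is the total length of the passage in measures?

Basic sentence: 3 + 3 + 6 = 12 bars.
12 (basic form) + 3 (extra statement) + 3 (link) + 2 (cadential extension) = 20.

20 measures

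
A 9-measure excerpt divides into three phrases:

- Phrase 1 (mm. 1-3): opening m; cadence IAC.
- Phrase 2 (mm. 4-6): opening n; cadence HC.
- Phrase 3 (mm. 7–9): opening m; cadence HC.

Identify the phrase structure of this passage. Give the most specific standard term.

The final phrase closes with a half cadence, which is not stronger than the preceding half cadence; the 3 phrases lack an overall antecedent–consequent design and so form a phrase group.

phrase group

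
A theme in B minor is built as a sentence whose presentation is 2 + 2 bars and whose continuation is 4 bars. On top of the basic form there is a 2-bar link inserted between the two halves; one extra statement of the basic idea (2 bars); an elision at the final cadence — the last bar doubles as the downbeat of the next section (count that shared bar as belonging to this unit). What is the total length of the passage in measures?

Basic sentence: 2 + 2 + 4 = 8 bars.
8 (basic form) + 2 (link) + 2 (extra statement) = 12.
The elision shares a bar with the next section but does not change this unit's count.

12 measures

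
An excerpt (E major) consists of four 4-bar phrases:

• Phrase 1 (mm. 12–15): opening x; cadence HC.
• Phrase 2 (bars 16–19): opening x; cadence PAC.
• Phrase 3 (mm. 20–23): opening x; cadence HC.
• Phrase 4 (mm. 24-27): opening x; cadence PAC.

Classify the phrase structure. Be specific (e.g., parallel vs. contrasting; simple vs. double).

repeated period

The cadence pattern HC–PAC–HC–PAC is weak–strong twice, and phrases 3–4 restate phrases 1–2: a period heard twice, not a double period (which would end weakly at phrase 2).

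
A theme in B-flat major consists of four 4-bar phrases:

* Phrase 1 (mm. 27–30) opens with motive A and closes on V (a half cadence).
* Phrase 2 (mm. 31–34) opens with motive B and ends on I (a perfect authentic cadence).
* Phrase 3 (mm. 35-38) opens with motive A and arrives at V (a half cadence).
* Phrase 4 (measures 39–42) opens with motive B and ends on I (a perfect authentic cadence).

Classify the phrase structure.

repeated period

The cadence pattern HC–PAC–HC–PAC is weak–strong twice, and phrases 3–4 restate phrases 1–2: a period heard twice, not a double period (which would end weakly at phrase 2).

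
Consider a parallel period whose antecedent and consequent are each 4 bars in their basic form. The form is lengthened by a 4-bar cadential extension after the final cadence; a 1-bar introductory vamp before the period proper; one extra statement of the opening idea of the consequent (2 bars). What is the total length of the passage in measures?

Basic parallel period: 4 + 4 = 8 bars.
8 (basic form) + 4 (cadential extension) + 1 (introduction) + 2 (extra statement) = 15.

15 measures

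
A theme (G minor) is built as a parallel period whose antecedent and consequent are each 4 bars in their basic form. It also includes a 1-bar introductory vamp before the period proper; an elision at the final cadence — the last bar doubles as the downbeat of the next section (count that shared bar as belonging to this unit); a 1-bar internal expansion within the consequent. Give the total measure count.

10 measures

Basic parallel period: 4 + 4 = 8 bars.
8 (basic form) + 1 (introduction) + 1 (internal expansion) = 10.
The elision shares a bar with the next section but does not change this unit's count.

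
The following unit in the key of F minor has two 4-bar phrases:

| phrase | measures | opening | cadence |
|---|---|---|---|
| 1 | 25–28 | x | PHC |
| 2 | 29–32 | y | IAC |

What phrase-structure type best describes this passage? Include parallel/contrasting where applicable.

Phrase 1 ends with a Phrygian half cadence (weaker) and phrase 2 with an imperfect authentic cadence (stronger): antecedent + consequent = a period.
The two phrases open with different material (x / y), so the period is contrasting.

contrasting period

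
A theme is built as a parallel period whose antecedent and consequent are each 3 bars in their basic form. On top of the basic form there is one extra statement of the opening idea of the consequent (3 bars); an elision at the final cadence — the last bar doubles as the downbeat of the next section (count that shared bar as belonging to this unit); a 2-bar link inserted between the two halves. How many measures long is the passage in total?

Basic parallel period: 3 + 3 = 6 bars.
6 (basic form) + 3 (extra statement) + 2 (link) = 11.
The elision shares a bar with the next section but does not change this unit's count.

11 measures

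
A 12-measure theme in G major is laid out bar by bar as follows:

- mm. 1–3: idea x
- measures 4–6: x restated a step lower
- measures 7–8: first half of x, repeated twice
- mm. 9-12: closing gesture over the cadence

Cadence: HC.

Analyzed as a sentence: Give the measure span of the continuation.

After the presentation (mm. 1–6), the continuation covers the fragmentation through the cadence: bars 7–12.

measures 7–12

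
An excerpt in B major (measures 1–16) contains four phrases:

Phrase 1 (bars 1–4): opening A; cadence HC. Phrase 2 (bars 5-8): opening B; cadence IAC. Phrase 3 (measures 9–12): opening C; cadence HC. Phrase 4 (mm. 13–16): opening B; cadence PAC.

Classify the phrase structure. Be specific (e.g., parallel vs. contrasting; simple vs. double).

Four phrases in two halves: the first half (mm. 1–8) ends with an imperfect authentic cadence, the second (measures 9-16) with a perfect authentic cadence — a large antecedent–consequent pair, i.e. a double period.
Phrase 3 begins with different material from phrase 1, making it contrasting.

contrasting double period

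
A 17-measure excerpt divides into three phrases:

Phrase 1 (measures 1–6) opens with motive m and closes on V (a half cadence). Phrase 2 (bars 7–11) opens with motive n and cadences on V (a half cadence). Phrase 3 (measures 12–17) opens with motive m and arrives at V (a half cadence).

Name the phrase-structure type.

phrase group

The final phrase closes with a half cadence, which is not stronger than the preceding half cadence; the 3 phrases lack an overall antecedent–consequent design and so form a phrase group.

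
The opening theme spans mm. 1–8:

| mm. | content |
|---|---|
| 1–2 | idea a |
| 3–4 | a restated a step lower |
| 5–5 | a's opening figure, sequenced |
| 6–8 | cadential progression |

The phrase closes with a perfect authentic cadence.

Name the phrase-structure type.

sentence

Basic idea (mm. 1-2) + its repetition (measures 3–4) form the presentation; fragmentation and cadence (mm. 5–8) form the continuation — the 8-bar whole is a sentence.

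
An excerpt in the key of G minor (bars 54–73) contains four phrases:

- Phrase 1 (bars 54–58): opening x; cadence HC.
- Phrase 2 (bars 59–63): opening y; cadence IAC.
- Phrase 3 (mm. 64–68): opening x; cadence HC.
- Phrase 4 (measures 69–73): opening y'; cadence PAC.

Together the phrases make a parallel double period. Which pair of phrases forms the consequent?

phrases 3 and 4

In a double period the first pair of phrases (ending imperfect authentic cadence) is the large antecedent and the second pair (ending perfect authentic cadence) is the large consequent; the consequent is phrases 3 and 4.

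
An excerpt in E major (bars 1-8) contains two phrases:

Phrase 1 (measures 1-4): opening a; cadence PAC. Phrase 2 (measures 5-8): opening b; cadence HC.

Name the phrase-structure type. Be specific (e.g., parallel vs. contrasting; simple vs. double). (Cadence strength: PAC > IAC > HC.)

phrase group

The second phrase closes with a half cadence, which is not stronger than the first phrase's perfect authentic cadence; without a weak→strong cadential pair there is no antecedent–consequent relationship, so this is a phrase group rather than a period.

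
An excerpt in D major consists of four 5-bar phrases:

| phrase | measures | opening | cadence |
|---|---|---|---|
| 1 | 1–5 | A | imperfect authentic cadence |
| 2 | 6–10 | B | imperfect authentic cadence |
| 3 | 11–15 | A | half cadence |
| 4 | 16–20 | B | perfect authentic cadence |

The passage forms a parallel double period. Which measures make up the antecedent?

In a double period the four phrases pair into a large antecedent (phrases 1–2, ending imperfect authentic cadence) and a large consequent (phrases 3–4, ending perfect authentic cadence). The antecedent spans mm. 1–10.

measures 1–10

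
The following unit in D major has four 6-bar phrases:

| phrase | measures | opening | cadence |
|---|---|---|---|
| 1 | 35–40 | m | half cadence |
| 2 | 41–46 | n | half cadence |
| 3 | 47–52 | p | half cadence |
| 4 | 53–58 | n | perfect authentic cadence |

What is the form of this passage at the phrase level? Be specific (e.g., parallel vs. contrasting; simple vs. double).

Four phrases in two halves: the first half (bars 35-46) ends with a half cadence, the second (mm. 47-58) with a perfect authentic cadence — a large antecedent–consequent pair, i.e. a double period.
Phrase 3 begins with different material from phrase 1, making it contrasting.

contrasting double period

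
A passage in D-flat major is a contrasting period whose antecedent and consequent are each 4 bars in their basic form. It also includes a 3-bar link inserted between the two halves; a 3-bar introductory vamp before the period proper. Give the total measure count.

Basic contrasting period: 4 + 4 = 8 bars.
8 (basic form) + 3 (link) + 3 (introduction) = 14.

14 measures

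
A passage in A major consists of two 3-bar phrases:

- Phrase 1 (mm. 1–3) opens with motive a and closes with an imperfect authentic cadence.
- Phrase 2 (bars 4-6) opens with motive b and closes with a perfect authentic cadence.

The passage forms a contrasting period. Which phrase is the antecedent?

The phrase ending with the weaker cadence (imperfect authentic cadence) is the antecedent; the one ending more conclusively (perfect authentic cadence) is the consequent. The antecedent is phrase 1.

phrase 1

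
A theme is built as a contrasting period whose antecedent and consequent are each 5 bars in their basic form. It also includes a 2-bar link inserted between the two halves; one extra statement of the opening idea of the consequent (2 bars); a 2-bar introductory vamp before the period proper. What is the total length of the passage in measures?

16 measures

Basic contrasting period: 5 + 5 = 10 bars.
10 (basic form) + 2 (link) + 2 (extra statement) + 2 (introduction) = 16.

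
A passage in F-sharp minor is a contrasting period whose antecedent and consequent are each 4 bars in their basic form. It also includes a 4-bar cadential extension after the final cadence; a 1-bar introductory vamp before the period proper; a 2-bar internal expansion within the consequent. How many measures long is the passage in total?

Basic contrasting period: 4 + 4 = 8 bars.
8 (basic form) + 4 (cadential extension) + 1 (introduction) + 2 (internal expansion) = 15.

15 measures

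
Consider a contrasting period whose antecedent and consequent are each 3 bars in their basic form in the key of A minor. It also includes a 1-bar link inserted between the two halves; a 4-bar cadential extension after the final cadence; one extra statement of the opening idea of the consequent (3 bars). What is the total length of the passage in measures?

Basic contrasting period: 3 + 3 = 6 bars.
6 (basic form) + 1 (link) + 4 (cadential extension) + 3 (extra statement) = 14.

14 measures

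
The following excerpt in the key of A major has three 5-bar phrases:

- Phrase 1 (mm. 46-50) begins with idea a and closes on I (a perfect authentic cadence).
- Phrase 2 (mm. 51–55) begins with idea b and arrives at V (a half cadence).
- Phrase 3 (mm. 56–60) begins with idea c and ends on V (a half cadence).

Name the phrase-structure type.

phrase group

The final phrase closes with a half cadence, which is not stronger than the preceding half cadence; the 3 phrases lack an overall antecedent–consequent design and so form a phrase group.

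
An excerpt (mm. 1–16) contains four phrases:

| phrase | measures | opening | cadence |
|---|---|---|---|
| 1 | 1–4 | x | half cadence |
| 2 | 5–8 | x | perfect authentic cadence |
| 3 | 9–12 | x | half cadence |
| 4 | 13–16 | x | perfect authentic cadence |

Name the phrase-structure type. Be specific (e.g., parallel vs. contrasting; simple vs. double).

repeated period

The cadence pattern HC–PAC–HC–PAC is weak–strong twice, and phrases 3–4 restate phrases 1–2: a period heard twice, not a double period (which would end weakly at phrase 2).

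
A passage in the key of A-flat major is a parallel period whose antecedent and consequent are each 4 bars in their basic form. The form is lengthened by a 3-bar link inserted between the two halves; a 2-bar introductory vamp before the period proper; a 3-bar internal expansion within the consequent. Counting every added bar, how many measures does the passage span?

16 measures

Basic parallel period: 4 + 4 = 8 bars.
8 (basic form) + 3 (link) + 2 (introduction) + 3 (internal expansion) = 16.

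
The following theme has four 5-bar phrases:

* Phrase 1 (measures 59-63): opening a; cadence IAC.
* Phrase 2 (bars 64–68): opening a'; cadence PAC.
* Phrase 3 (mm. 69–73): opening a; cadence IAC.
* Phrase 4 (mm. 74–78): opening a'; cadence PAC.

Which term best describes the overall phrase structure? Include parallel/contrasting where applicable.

The cadence pattern IAC–PAC–IAC–PAC is weak–strong twice, and phrases 3–4 restate phrases 1–2: a period heard twice, not a double period (which would end weakly at phrase 2).

repeated period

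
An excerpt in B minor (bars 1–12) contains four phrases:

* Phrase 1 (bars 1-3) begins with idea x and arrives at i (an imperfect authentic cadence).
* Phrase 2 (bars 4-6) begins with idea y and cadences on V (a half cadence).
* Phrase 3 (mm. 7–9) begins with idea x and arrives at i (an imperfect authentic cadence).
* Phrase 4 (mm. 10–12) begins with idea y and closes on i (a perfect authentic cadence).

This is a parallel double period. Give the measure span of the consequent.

In a double period the first pair of phrases (ending half cadence) is the large antecedent and the second pair (ending perfect authentic cadence) is the large consequent; the consequent is measures 7–12.

measures 7–12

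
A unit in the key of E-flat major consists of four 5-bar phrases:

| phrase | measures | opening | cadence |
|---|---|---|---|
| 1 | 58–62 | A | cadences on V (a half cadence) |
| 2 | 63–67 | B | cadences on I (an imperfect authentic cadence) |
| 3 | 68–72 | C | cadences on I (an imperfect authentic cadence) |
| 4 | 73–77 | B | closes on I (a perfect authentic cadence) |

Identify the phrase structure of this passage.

contrasting double period

Four phrases in two halves: the first half (mm. 58-67) ends with an imperfect authentic cadence, the second (mm. 68-77) with a perfect authentic cadence — a large antecedent–consequent pair, i.e. a double period.
Phrase 3 begins with different material from phrase 1, making it contrasting.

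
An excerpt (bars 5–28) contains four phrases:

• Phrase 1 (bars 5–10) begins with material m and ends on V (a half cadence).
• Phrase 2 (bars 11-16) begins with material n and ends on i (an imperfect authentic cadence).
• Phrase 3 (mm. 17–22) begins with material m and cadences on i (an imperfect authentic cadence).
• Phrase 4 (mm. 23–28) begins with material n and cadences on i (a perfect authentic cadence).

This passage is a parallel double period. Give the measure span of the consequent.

measures 17–28

In a double period the four phrases pair into a large antecedent (phrases 1–2, ending imperfect authentic cadence) and a large consequent (phrases 3–4, ending perfect authentic cadence). The consequent spans mm. 17–28.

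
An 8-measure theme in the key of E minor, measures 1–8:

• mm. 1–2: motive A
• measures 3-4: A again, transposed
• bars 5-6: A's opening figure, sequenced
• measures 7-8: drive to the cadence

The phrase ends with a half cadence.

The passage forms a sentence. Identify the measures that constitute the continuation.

measures 5–8

After the presentation (bars 1–4), the continuation covers the fragmentation through the cadence: measures 5–8.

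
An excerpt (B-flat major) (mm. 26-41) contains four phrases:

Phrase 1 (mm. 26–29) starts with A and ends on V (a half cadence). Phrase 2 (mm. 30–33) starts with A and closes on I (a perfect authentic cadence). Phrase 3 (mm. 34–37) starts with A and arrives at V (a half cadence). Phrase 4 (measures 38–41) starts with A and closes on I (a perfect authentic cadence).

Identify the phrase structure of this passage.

The cadence pattern HC–PAC–HC–PAC is weak–strong twice, and phrases 3–4 restate phrases 1–2: a period heard twice, not a double period (which would end weakly at phrase 2).

repeated period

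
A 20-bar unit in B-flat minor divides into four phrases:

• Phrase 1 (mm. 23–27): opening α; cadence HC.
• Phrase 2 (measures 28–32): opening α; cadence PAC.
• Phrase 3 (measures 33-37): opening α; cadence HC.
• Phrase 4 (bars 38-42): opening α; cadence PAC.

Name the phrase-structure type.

repeated period

The cadence pattern HC–PAC–HC–PAC is weak–strong twice, and phrases 3–4 restate phrases 1–2: a period heard twice, not a double period (which would end weakly at phrase 2).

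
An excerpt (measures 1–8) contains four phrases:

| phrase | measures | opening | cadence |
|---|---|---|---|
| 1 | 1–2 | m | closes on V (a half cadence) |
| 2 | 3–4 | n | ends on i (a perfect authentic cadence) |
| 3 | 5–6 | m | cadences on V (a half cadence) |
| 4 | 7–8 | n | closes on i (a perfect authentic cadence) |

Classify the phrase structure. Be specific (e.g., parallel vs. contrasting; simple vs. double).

repeated period

The cadence pattern HC–PAC–HC–PAC is weak–strong twice, and phrases 3–4 restate phrases 1–2: a period heard twice, not a double period (which would end weakly at phrase 2).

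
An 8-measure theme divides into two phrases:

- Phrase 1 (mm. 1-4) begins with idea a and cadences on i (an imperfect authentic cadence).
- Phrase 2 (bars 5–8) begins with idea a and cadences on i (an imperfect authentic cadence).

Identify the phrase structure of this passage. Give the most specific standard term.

Both phrases have the same opening (a) and the same cadence (imperfect authentic cadence): the second is a restatement, not a consequent, so this is a repeated phrase rather than a period.

repeated phrase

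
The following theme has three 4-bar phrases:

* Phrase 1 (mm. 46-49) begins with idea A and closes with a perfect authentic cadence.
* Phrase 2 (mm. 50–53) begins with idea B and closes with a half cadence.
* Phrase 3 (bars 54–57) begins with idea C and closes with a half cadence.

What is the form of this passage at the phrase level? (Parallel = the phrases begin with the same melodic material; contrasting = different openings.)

phrase group

The final phrase closes with a half cadence, which is not stronger than the preceding half cadence; the 3 phrases lack an overall antecedent–consequent design and so form a phrase group.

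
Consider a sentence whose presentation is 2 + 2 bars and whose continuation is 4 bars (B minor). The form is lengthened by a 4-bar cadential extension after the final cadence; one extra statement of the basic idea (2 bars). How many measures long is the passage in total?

14 measures

Basic sentence: 2 + 2 + 4 = 8 bars.
8 (basic form) + 4 (cadential extension) + 2 (extra statement) = 14.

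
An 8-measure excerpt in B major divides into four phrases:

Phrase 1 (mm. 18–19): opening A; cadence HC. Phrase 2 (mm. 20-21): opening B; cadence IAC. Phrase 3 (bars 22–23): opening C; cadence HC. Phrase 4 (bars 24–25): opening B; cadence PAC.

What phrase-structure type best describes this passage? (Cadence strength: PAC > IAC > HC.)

Four phrases in two halves: the first half (measures 18–21) ends with an imperfect authentic cadence, the second (mm. 22-25) with a perfect authentic cadence — a large antecedent–consequent pair, i.e. a double period.
Phrase 3 begins with different material from phrase 1, making it contrasting.

contrasting double period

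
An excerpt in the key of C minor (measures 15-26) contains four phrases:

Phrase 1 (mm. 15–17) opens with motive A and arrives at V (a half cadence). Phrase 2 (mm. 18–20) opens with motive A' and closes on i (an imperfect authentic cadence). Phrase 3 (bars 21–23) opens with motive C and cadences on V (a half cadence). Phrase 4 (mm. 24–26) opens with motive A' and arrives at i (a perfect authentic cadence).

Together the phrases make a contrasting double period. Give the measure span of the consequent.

measures 21–26

In a double period the first pair of phrases (ending imperfect authentic cadence) is the large antecedent and the second pair (ending perfect authentic cadence) is the large consequent; the consequent is measures 21–26.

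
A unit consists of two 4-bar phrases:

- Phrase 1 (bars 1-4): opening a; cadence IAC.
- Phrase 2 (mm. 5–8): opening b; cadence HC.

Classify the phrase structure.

The second phrase closes with a half cadence, which is not stronger than the first phrase's imperfect authentic cadence; without a weak→strong cadential pair there is no antecedent–consequent relationship, so this is a phrase group rather than a period.

phrase group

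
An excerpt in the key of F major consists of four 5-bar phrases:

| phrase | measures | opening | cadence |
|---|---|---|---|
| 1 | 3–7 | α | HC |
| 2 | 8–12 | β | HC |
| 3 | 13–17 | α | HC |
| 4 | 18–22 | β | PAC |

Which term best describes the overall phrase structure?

parallel double period

Four phrases in two halves: the first half (mm. 3-12) ends with a half cadence, the second (measures 13–22) with a perfect authentic cadence — a large antecedent–consequent pair, i.e. a double period.
Phrase 3 begins with the same material as phrase 1, making it parallel.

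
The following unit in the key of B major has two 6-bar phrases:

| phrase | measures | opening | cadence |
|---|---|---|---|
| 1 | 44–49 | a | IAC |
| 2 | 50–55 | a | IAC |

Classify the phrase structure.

Both phrases have the same opening (a) and the same cadence (imperfect authentic cadence): the second is a restatement, not a consequent, so this is a repeated phrase rather than a period.

repeated phrase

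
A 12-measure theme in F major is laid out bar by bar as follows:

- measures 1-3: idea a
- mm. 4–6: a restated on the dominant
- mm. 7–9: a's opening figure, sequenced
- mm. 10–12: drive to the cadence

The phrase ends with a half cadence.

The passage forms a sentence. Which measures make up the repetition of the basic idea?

The presentation of a sentence is the basic idea (mm. 1–3) plus its repetition (bars 4–6); the repetition of the basic idea is therefore mm. 4–6.

measures 4–6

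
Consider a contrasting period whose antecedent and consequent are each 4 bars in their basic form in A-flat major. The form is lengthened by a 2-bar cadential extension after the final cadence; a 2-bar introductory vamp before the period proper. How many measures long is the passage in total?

Basic contrasting period: 4 + 4 = 8 bars.
8 (basic form) + 2 (cadential extension) + 2 (introduction) = 12.

12 measures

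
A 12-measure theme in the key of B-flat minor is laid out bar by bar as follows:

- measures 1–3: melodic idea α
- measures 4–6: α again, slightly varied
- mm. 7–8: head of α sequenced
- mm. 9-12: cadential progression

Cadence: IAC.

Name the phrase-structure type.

Basic idea (mm. 1-3) + its repetition (mm. 4–6) form the presentation; fragmentation and cadence (mm. 7-12) form the continuation — the 12-bar whole is a sentence.

sentence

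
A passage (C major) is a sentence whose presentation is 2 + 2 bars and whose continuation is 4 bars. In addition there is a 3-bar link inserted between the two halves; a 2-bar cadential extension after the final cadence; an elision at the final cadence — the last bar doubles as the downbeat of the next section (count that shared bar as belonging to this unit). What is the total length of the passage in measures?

Basic sentence: 2 + 2 + 4 = 8 bars.
8 (basic form) + 3 (link) + 2 (cadential extension) = 13.
The elision shares a bar with the next section but does not change this unit's count.

13 measures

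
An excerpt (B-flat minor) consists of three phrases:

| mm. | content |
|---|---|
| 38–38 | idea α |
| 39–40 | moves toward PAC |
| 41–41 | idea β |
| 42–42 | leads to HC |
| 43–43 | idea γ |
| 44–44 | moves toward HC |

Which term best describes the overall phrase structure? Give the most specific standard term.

phrase group

The final phrase closes with a half cadence, which is not stronger than the preceding half cadence; the 3 phrases lack an overall antecedent–consequent design and so form a phrase group.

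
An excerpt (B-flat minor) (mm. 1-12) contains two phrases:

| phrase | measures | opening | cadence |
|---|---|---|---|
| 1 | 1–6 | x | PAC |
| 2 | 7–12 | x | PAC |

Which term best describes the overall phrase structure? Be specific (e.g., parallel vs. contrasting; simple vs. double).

Both phrases have the same opening (x) and the same cadence (perfect authentic cadence): the second is a restatement, not a consequent, so this is a repeated phrase rather than a period.

repeated phrase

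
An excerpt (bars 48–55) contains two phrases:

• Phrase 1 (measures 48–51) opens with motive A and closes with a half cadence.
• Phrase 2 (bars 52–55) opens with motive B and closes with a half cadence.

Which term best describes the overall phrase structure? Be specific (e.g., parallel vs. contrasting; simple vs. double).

The second phrase closes with a half cadence, which is not stronger than the first phrase's half cadence; without a weak→strong cadential pair there is no antecedent–consequent relationship, so this is a phrase group rather than a period.

phrase group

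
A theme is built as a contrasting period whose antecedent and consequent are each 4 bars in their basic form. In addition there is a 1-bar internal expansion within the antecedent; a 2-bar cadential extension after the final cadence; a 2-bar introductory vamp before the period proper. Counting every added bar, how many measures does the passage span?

13 measures

Basic contrasting period: 4 + 4 = 8 bars.
8 (basic form) + 1 (internal expansion) + 2 (cadential extension) + 2 (introduction) = 13.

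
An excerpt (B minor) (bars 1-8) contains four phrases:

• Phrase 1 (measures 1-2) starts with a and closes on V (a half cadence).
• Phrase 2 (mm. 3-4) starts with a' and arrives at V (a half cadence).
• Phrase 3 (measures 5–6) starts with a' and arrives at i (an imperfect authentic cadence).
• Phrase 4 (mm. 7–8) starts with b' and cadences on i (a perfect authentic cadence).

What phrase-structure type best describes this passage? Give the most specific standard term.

Four phrases in two halves: the first half (measures 1–4) ends with a half cadence, the second (bars 5–8) with a perfect authentic cadence — a large antecedent–consequent pair, i.e. a double period.
Phrase 3 begins with the same material as phrase 1, making it parallel.

parallel double period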